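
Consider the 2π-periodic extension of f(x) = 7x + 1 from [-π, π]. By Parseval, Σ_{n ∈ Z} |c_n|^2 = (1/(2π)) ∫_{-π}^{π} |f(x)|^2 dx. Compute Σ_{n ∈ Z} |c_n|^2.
Σ |c_n|^2 = 49π^2/3 + 1

Expand and integrate term by term over [-π, π]:
  ∫ (7x)^2 dx = 49·(2π^3/3); ∫ 2·7·(1)·x dx = 0 (odd integrand); ∫ 1^2 dx = 1·2π.
So (1/(2π)) ∫_{-π}^{π} (7x + 1)^2 dx = 49π^2/3 + 1 = 49π^2/3 + 1.
Parseval ⇒ Σ |c_n|^2 = 49π^2/3 + 1.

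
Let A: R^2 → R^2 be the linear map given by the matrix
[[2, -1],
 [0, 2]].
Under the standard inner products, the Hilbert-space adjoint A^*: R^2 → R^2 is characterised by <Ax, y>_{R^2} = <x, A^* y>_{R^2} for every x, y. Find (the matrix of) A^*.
A^* = A^T =
[[2, 0],
 [-1, 2]]

For real matrices with standard dot products, the defining identity <Ax, y> = <x, A^* y> gives (Ax)^T y = x^T (A^*) y, i.e. x^T A^T y = x^T (A^*) y. Since this holds for all x, y, we must have A^* = A^T. Therefore
A^* =
[[2, 0],
 [-1, 2]].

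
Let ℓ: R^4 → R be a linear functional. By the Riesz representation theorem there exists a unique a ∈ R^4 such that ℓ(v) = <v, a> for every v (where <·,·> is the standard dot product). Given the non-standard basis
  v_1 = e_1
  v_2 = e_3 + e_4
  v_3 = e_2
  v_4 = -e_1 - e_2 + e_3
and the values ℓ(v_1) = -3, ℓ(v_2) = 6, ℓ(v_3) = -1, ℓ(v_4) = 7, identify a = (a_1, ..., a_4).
a = (-3, -1, 3, 3)

Write a = (a_1, ..., a_4) in the standard basis. For each basis vector v_i, ℓ(v_i) = <v_i, a> is a linear equation in the a_j's. Collect the n equations into a matrix system V a = ℓ, where row i of V is v_i (expressed in the standard basis). Since V is invertible (lower-triangular with 1s on the diagonal, up to permutation), solve by back-substitution:
  V =
[[1, 0, 0, 0],
 [0, 0, 1, 1],
 [0, 1, 0, 0],
 [-1, -1, 1, 0]]
  V a = (-3, 6, -1, 7)
Solving gives a = (-3, -1, 3, 3).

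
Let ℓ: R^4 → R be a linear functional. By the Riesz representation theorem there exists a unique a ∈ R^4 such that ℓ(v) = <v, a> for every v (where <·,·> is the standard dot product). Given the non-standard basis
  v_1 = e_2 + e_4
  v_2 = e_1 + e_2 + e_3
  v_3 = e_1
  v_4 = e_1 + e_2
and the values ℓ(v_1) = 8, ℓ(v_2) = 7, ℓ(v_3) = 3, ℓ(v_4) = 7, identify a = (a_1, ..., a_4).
a = (3, 4, 0, 4)

Write a = (a_1, ..., a_4) in the standard basis. For each basis vector v_i, ℓ(v_i) = <v_i, a> is a linear equation in the a_j's. Collect the n equations into a matrix system V a = ℓ, where row i of V is v_i (expressed in the standard basis). Since V is invertible (lower-triangular with 1s on the diagonal, up to permutation), solve by back-substitution:
  V =
[[0, 1, 0, 1],
 [1, 1, 1, 0],
 [1, 0, 0, 0],
 [1, 1, 0, 0]]
  V a = (8, 7, 3, 7)
Solving gives a = (3, 4, 0, 4).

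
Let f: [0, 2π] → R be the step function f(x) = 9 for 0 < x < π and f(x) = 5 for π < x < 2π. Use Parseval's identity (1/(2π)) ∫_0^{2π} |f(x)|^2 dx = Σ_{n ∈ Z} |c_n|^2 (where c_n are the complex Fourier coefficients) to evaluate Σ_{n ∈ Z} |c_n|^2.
Σ |c_n|^2 = 53

Parseval equates the L^2 energy of f (normalised by 1/(2π)) with the ℓ^2 sum of its Fourier coefficients: (1/(2π)) ∫_0^{2π} |f|^2 = Σ |c_n|^2.
Compute the left side: (1/(2π)) [∫_0^π 9^2 dx + ∫_π^{2π} 5^2 dx] = (1/(2π)) · (81π + 25π) = (81 + 25)/2 = 53.
So Σ_{n ∈ Z} |c_n|^2 = 53.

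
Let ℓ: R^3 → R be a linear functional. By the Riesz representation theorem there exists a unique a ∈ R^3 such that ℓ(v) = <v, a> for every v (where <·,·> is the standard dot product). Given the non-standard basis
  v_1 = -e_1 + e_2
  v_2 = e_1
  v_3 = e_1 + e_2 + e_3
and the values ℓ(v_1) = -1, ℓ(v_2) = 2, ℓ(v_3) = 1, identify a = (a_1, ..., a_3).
a = (2, 1, -2)

Write a = (a_1, ..., a_3) in the standard basis. For each basis vector v_i, ℓ(v_i) = <v_i, a> is a linear equation in the a_j's. Collect the n equations into a matrix system V a = ℓ, where row i of V is v_i (expressed in the standard basis). Since V is invertible (lower-triangular with 1s on the diagonal, up to permutation), solve by back-substitution:
  V =
[[-1, 1, 0],
 [1, 0, 0],
 [1, 1, 1]]
  V a = (-1, 2, 1)
Solving gives a = (2, 1, -2).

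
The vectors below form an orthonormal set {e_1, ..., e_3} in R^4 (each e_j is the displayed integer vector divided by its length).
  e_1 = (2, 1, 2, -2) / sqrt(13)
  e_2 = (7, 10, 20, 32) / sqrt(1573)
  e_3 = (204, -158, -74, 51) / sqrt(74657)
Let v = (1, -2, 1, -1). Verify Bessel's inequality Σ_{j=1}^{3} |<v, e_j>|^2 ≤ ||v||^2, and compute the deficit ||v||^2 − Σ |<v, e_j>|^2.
Σ |<v, e_j>|^2 = 2294/617; ||v||^2 = 7; deficit = 2025/617

Write each e_j = u_j / sqrt(<u_j, u_j>) where u_j is the displayed integer vector. Then <v, e_j> = <v, u_j> / sqrt(<u_j, u_j>), so |<v, e_j>|^2 = <v, u_j>^2 / <u_j, u_j>.
Coefficients: <v, e_1> = 4/sqrt(13), <v, e_2> = -25/sqrt(1573), <v, e_3> = 395/sqrt(74657).
Square and sum: Σ |<v, e_j>|^2 = 2294/617.
Compute ||v||^2 = v·v = 7.
Deficit = 7 − 2294/617 = 2025/617 ≥ 0, confirming Bessel's inequality. (The deficit equals ||v − Σ <v,e_j> e_j||^2, the squared distance from v to span{e_j}.)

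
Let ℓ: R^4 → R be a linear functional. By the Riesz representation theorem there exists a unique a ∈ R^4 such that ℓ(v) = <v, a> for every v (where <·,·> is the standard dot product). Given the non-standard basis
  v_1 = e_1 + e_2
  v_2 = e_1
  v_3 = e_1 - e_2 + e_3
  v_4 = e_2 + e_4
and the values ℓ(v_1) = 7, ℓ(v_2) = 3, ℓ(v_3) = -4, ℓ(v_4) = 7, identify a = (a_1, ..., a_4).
a = (3, 4, -3, 3)

Write a = (a_1, ..., a_4) in the standard basis. For each basis vector v_i, ℓ(v_i) = <v_i, a> is a linear equation in the a_j's. Collect the n equations into a matrix system V a = ℓ, where row i of V is v_i (expressed in the standard basis). Since V is invertible (lower-triangular with 1s on the diagonal, up to permutation), solve by back-substitution:
  V =
[[1, 1, 0, 0],
 [1, 0, 0, 0],
 [1, -1, 1, 0],
 [0, 1, 0, 1]]
  V a = (7, 3, -4, 7)
Solving gives a = (3, 4, -3, 3).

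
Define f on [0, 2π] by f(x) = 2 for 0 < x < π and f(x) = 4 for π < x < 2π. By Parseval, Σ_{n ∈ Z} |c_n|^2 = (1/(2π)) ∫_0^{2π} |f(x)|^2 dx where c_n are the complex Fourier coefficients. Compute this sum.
Σ |c_n|^2 = 10

Parseval equates the L^2 energy of f (normalised by 1/(2π)) with the ℓ^2 sum of its Fourier coefficients: (1/(2π)) ∫_0^{2π} |f|^2 = Σ |c_n|^2.
Compute the left side: (1/(2π)) [∫_0^π 2^2 dx + ∫_π^{2π} 4^2 dx] = (1/(2π)) · (4π + 16π) = (4 + 16)/2 = 10.
So Σ_{n ∈ Z} |c_n|^2 = 10.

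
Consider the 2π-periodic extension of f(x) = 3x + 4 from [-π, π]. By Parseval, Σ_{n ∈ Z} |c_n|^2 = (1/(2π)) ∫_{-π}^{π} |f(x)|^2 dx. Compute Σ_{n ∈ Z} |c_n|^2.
Σ |c_n|^2 = 3π^2 + 16

Expand and integrate term by term over [-π, π]:
  ∫ (3x)^2 dx = 9·(2π^3/3); ∫ 2·3·(4)·x dx = 0 (odd integrand); ∫ 4^2 dx = 16·2π.
So (1/(2π)) ∫_{-π}^{π} (3x + 4)^2 dx = 9π^2/3 + 16 = 3π^2 + 16.
Parseval ⇒ Σ |c_n|^2 = 3π^2 + 16.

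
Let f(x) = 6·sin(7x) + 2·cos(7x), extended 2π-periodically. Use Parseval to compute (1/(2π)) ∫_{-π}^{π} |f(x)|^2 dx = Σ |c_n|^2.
Σ |c_n|^2 = 20

Expand |f|^2 and use orthogonality of {sin(nx), cos(mx)} on [-π, π]:
  ∫_{-π}^{π} sin(nx)^2 dx = π, ∫ cos(mx)^2 dx = π, and cross terms integrate to 0.
So ∫_{-π}^{π} f(x)^2 dx = 6^2 · π + 2^2 · π = (36 + 4)π.
Divide by 2π: (36 + 4)/2 = 20.
By Parseval, this equals Σ |c_n|^2.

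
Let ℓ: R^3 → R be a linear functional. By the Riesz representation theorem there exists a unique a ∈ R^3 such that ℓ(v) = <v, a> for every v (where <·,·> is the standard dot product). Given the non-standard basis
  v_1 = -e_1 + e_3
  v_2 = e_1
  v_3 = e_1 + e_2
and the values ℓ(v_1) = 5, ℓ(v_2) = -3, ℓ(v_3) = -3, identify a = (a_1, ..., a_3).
a = (-3, 0, 2)

Write a = (a_1, ..., a_3) in the standard basis. For each basis vector v_i, ℓ(v_i) = <v_i, a> is a linear equation in the a_j's. Collect the n equations into a matrix system V a = ℓ, where row i of V is v_i (expressed in the standard basis). Since V is invertible (lower-triangular with 1s on the diagonal, up to permutation), solve by back-substitution:
  V =
[[-1, 0, 1],
 [1, 0, 0],
 [1, 1, 0]]
  V a = (5, -3, -3)
Solving gives a = (-3, 0, 2).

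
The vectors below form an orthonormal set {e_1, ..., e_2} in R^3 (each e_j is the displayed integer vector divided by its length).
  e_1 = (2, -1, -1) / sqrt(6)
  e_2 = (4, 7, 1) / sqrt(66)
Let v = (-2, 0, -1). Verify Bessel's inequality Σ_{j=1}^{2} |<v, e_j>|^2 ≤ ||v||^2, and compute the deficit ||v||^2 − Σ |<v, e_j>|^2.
Σ |<v, e_j>|^2 = 30/11; ||v||^2 = 5; deficit = 25/11

Write each e_j = u_j / sqrt(<u_j, u_j>) where u_j is the displayed integer vector. Then <v, e_j> = <v, u_j> / sqrt(<u_j, u_j>), so |<v, e_j>|^2 = <v, u_j>^2 / <u_j, u_j>.
Coefficients: <v, e_1> = -3/sqrt(6), <v, e_2> = -9/sqrt(66).
Square and sum: Σ |<v, e_j>|^2 = 30/11.
Compute ||v||^2 = v·v = 5.
Deficit = 5 − 30/11 = 25/11 ≥ 0, confirming Bessel's inequality. (The deficit equals ||v − Σ <v,e_j> e_j||^2, the squared distance from v to span{e_j}.)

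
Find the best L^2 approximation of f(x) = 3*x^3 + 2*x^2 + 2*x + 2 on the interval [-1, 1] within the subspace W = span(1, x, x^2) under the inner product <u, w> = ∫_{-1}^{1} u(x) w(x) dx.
g(x) = 2*x^2 + 19*x/5 + 2

The best approximation g ∈ W is the orthogonal projection of f onto W. Writing g = a_0 + a_1 x + a_2 x^2, the coefficients solve the normal equations G · a = b where
  G_{ij} = <φ_i, φ_j> and b_i = <f, φ_i>, with φ_0 = 1, φ_1 = x, φ_2 = x^2.
G =
  [2, 0, 2/3]
  [0, 2/3, 0]
  [2/3, 0, 2/5],
b = (16/3, 38/15, 32/15).
Solving gives a_0 = 2, a_1 = 19/5, a_2 = 2, so
  g(x) = 2*x^2 + 19*x/5 + 2.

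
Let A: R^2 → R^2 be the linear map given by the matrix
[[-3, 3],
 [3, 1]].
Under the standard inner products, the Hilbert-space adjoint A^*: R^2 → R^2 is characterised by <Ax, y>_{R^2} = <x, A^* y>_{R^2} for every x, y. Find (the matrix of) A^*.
A^* = A^T =
[[-3, 3],
 [3, 1]]

For real matrices with standard dot products, the defining identity <Ax, y> = <x, A^* y> gives (Ax)^T y = x^T (A^*) y, i.e. x^T A^T y = x^T (A^*) y. Since this holds for all x, y, we must have A^* = A^T. Therefore
A^* =
[[-3, 3],
 [3, 1]].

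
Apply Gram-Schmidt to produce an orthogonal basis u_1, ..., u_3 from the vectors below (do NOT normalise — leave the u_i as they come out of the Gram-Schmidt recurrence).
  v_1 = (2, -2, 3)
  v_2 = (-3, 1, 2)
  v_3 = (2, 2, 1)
Orthogonal basis:
  u_1 = (2, -2, 3)
  u_2 = (-47/17, 13/17, 40/17)
  u_3 = (154/117, 22/9, 88/117)

Apply the Gram-Schmidt recurrence
  u_1 = v_1
  u_i = v_i − Σ_{j<i} ((v_i · u_j) / (u_j · u_j)) · u_j.

Step by step this gives:
  u_1 = (2, -2, 3)
  u_2 = (-47/17, 13/17, 40/17)
  u_3 = (154/117, 22/9, 88/117)

Orthogonality check:
  u_2 · u_1 = 0 (should be 0)
  u_3 · u_1 = 0 (should be 0)
  u_3 · u_2 = 0 (should be 0)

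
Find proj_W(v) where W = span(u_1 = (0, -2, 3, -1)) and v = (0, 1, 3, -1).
proj_W(v) = (0, -8/7, 12/7, -4/7)

Set up U = [u_1 | ... | u_1] ∈ R^(4×1). The projector onto W = col(U) is P = U (U^T U)^(-1) U^T.
Compute U^T U =
  [14],
and U^T v = (8).
Solve U^T U · c = U^T v for the coefficients: c = (4/7). The projection is proj_W(v) = U c.
Check: (v - proj_W(v)) · u_1 = 0  (should be 0).
Result: proj_W(v) = (0, -8/7, 12/7, -4/7).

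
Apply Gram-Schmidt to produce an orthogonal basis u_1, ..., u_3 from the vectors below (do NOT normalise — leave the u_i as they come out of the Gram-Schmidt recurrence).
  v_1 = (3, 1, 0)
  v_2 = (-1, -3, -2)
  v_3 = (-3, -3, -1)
Orthogonal basis:
  u_1 = (3, 1, 0)
  u_2 = (4/5, -12/5, -2)
  u_3 = (1/13, -3/13, 4/13)

Apply the Gram-Schmidt recurrence
  u_1 = v_1
  u_i = v_i − Σ_{j<i} ((v_i · u_j) / (u_j · u_j)) · u_j.

Step by step this gives:
  u_1 = (3, 1, 0)
  u_2 = (4/5, -12/5, -2)
  u_3 = (1/13, -3/13, 4/13)

Orthogonality check:
  u_2 · u_1 = 0 (should be 0)
  u_3 · u_1 = 0 (should be 0)
  u_3 · u_2 = 0 (should be 0)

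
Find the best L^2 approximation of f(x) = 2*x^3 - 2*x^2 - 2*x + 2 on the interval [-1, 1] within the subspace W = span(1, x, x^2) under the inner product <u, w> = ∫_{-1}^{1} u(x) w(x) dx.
g(x) = -2*x^2 - 4*x/5 + 2

The best approximation g ∈ W is the orthogonal projection of f onto W. Writing g = a_0 + a_1 x + a_2 x^2, the coefficients solve the normal equations G · a = b where
  G_{ij} = <φ_i, φ_j> and b_i = <f, φ_i>, with φ_0 = 1, φ_1 = x, φ_2 = x^2.
G =
  [2, 0, 2/3]
  [0, 2/3, 0]
  [2/3, 0, 2/5],
b = (8/3, -8/15, 8/15).
Solving gives a_0 = 2, a_1 = -4/5, a_2 = -2, so
  g(x) = -2*x^2 - 4*x/5 + 2.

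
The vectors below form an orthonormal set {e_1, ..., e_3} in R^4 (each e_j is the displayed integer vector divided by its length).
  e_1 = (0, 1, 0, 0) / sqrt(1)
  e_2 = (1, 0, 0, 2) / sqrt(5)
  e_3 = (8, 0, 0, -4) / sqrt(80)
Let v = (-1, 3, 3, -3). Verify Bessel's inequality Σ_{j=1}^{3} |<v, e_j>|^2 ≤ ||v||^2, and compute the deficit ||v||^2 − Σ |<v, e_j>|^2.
Σ |<v, e_j>|^2 = 19; ||v||^2 = 28; deficit = 9

Write each e_j = u_j / sqrt(<u_j, u_j>) where u_j is the displayed integer vector. Then <v, e_j> = <v, u_j> / sqrt(<u_j, u_j>), so |<v, e_j>|^2 = <v, u_j>^2 / <u_j, u_j>.
Coefficients: <v, e_1> = 3/sqrt(1), <v, e_2> = -7/sqrt(5), <v, e_3> = 4/sqrt(80).
Square and sum: Σ |<v, e_j>|^2 = 19.
Compute ||v||^2 = v·v = 28.
Deficit = 28 − 19 = 9 ≥ 0, confirming Bessel's inequality. (The deficit equals ||v − Σ <v,e_j> e_j||^2, the squared distance from v to span{e_j}.)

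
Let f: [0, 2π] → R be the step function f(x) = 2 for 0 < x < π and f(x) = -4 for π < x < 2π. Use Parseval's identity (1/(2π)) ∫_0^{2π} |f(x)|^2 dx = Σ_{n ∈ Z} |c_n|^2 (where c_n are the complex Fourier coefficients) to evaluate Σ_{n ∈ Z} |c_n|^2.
Σ |c_n|^2 = 10

Parseval equates the L^2 energy of f (normalised by 1/(2π)) with the ℓ^2 sum of its Fourier coefficients: (1/(2π)) ∫_0^{2π} |f|^2 = Σ |c_n|^2.
Compute the left side: (1/(2π)) [∫_0^π 2^2 dx + ∫_π^{2π} (-4)^2 dx] = (1/(2π)) · (4π + 16π) = (4 + 16)/2 = 10.
So Σ_{n ∈ Z} |c_n|^2 = 10.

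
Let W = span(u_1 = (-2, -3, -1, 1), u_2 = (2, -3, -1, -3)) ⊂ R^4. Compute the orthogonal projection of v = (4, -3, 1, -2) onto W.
proj_W(v) = (8/3, -2, -2/3, -10/3)

Set up U = [u_1 | ... | u_2] ∈ R^(4×2). The projector onto W = col(U) is P = U (U^T U)^(-1) U^T.
Compute U^T U =
  [15, 3]
  [3, 23],
and U^T v = (-2, 22).
Solve U^T U · c = U^T v for the coefficients: c = (-1/3, 1). The projection is proj_W(v) = U c.
Check: (v - proj_W(v)) · u_1 = 0  (should be 0).
Check: (v - proj_W(v)) · u_2 = 0  (should be 0).
Result: proj_W(v) = (8/3, -2, -2/3, -10/3).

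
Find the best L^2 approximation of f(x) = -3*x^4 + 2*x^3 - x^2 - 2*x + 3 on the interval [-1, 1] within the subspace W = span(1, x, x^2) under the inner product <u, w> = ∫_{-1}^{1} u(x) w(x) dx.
g(x) = -25*x^2/7 - 4*x/5 + 114/35

The best approximation g ∈ W is the orthogonal projection of f onto W. Writing g = a_0 + a_1 x + a_2 x^2, the coefficients solve the normal equations G · a = b where
  G_{ij} = <φ_i, φ_j> and b_i = <f, φ_i>, with φ_0 = 1, φ_1 = x, φ_2 = x^2.
G =
  [2, 0, 2/3]
  [0, 2/3, 0]
  [2/3, 0, 2/5],
b = (62/15, -8/15, 26/35).
Solving gives a_0 = 114/35, a_1 = -4/5, a_2 = -25/7, so
  g(x) = -25*x^2/7 - 4*x/5 + 114/35.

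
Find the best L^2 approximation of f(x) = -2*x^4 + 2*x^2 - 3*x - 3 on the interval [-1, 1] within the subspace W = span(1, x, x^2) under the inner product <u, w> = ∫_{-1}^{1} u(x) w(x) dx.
g(x) = 2*x^2/7 - 3*x - 99/35

The best approximation g ∈ W is the orthogonal projection of f onto W. Writing g = a_0 + a_1 x + a_2 x^2, the coefficients solve the normal equations G · a = b where
  G_{ij} = <φ_i, φ_j> and b_i = <f, φ_i>, with φ_0 = 1, φ_1 = x, φ_2 = x^2.
G =
  [2, 0, 2/3]
  [0, 2/3, 0]
  [2/3, 0, 2/5],
b = (-82/15, -2, -62/35).
Solving gives a_0 = -99/35, a_1 = -3, a_2 = 2/7, so
  g(x) = 2*x^2/7 - 3*x - 99/35.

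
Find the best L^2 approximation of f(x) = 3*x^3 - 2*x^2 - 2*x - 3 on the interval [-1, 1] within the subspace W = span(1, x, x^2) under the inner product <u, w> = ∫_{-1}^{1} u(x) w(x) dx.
g(x) = -2*x^2 - x/5 - 3

The best approximation g ∈ W is the orthogonal projection of f onto W. Writing g = a_0 + a_1 x + a_2 x^2, the coefficients solve the normal equations G · a = b where
  G_{ij} = <φ_i, φ_j> and b_i = <f, φ_i>, with φ_0 = 1, φ_1 = x, φ_2 = x^2.
G =
  [2, 0, 2/3]
  [0, 2/3, 0]
  [2/3, 0, 2/5],
b = (-22/3, -2/15, -14/5).
Solving gives a_0 = -3, a_1 = -1/5, a_2 = -2, so
  g(x) = -2*x^2 - x/5 - 3.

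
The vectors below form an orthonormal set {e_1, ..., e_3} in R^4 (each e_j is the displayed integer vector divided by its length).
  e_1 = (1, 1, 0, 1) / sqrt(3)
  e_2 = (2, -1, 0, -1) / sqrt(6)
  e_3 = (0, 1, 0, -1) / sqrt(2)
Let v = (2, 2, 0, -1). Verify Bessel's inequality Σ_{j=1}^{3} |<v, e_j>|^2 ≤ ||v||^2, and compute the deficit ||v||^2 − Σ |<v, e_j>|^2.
Σ |<v, e_j>|^2 = 9; ||v||^2 = 9; deficit = 0

Write each e_j = u_j / sqrt(<u_j, u_j>) where u_j is the displayed integer vector. Then <v, e_j> = <v, u_j> / sqrt(<u_j, u_j>), so |<v, e_j>|^2 = <v, u_j>^2 / <u_j, u_j>.
Coefficients: <v, e_1> = 3/sqrt(3), <v, e_2> = 3/sqrt(6), <v, e_3> = 3/sqrt(2).
Square and sum: Σ |<v, e_j>|^2 = 9.
Compute ||v||^2 = v·v = 9.
Deficit = 9 − 9 = 0 ≥ 0, confirming Bessel's inequality. (The deficit equals ||v − Σ <v,e_j> e_j||^2, the squared distance from v to span{e_j}.)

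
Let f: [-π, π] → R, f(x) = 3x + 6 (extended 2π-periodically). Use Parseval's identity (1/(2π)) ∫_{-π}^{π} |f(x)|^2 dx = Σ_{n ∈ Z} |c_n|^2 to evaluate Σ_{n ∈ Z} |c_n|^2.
Σ |c_n|^2 = 3π^2 + 36

Expand and integrate term by term over [-π, π]:
  ∫ (3x)^2 dx = 9·(2π^3/3); ∫ 2·3·(6)·x dx = 0 (odd integrand); ∫ 6^2 dx = 36·2π.
So (1/(2π)) ∫_{-π}^{π} (3x + 6)^2 dx = 9π^2/3 + 36 = 3π^2 + 36.
Parseval ⇒ Σ |c_n|^2 = 3π^2 + 36.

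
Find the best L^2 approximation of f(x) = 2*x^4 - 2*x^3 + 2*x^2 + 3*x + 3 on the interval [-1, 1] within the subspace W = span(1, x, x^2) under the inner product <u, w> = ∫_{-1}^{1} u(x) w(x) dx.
g(x) = 26*x^2/7 + 9*x/5 + 99/35

The best approximation g ∈ W is the orthogonal projection of f onto W. Writing g = a_0 + a_1 x + a_2 x^2, the coefficients solve the normal equations G · a = b where
  G_{ij} = <φ_i, φ_j> and b_i = <f, φ_i>, with φ_0 = 1, φ_1 = x, φ_2 = x^2.
G =
  [2, 0, 2/3]
  [0, 2/3, 0]
  [2/3, 0, 2/5],
b = (122/15, 6/5, 118/35).
Solving gives a_0 = 99/35, a_1 = 9/5, a_2 = 26/7, so
  g(x) = 26*x^2/7 + 9*x/5 + 99/35.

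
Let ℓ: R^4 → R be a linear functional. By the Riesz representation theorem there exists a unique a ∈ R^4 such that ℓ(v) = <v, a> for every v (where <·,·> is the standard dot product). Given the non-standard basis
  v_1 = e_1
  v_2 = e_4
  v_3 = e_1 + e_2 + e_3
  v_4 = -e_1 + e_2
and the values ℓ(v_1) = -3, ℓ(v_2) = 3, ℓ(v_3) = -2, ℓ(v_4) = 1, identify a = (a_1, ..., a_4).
a = (-3, -2, 3, 3)

Write a = (a_1, ..., a_4) in the standard basis. For each basis vector v_i, ℓ(v_i) = <v_i, a> is a linear equation in the a_j's. Collect the n equations into a matrix system V a = ℓ, where row i of V is v_i (expressed in the standard basis). Since V is invertible (lower-triangular with 1s on the diagonal, up to permutation), solve by back-substitution:
  V =
[[1, 0, 0, 0],
 [0, 0, 0, 1],
 [1, 1, 1, 0],
 [-1, 1, 0, 0]]
  V a = (-3, 3, -2, 1)
Solving gives a = (-3, -2, 3, 3).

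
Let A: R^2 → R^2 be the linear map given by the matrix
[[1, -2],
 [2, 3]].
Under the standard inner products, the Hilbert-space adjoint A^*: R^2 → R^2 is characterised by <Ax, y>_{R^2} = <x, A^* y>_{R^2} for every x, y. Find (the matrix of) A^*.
A^* = A^T =
[[1, 2],
 [-2, 3]]

For real matrices with standard dot products, the defining identity <Ax, y> = <x, A^* y> gives (Ax)^T y = x^T (A^*) y, i.e. x^T A^T y = x^T (A^*) y. Since this holds for all x, y, we must have A^* = A^T. Therefore
A^* =
[[1, 2],
 [-2, 3]].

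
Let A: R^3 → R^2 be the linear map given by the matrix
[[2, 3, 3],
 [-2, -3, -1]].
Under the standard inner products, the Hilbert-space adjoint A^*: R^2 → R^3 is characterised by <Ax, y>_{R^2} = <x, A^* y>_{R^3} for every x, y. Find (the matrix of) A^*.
A^* = A^T =
[[2, -2],
 [3, -3],
 [3, -1]]

For real matrices with standard dot products, the defining identity <Ax, y> = <x, A^* y> gives (Ax)^T y = x^T (A^*) y, i.e. x^T A^T y = x^T (A^*) y. Since this holds for all x, y, we must have A^* = A^T. Therefore
A^* =
[[2, -2],
 [3, -3],
 [3, -1]].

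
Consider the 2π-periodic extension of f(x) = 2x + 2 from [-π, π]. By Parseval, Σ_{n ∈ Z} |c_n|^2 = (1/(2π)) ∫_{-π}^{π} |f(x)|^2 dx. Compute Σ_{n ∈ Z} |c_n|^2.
Σ |c_n|^2 = 4π^2/3 + 4

Expand and integrate term by term over [-π, π]:
  ∫ (2x)^2 dx = 4·(2π^3/3); ∫ 2·2·(2)·x dx = 0 (odd integrand); ∫ 2^2 dx = 4·2π.
So (1/(2π)) ∫_{-π}^{π} (2x + 2)^2 dx = 4π^2/3 + 4 = 4π^2/3 + 4.
Parseval ⇒ Σ |c_n|^2 = 4π^2/3 + 4.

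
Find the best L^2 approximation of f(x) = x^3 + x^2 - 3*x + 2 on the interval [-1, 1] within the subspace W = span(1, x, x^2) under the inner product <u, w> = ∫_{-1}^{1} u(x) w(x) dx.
g(x) = x^2 - 12*x/5 + 2

The best approximation g ∈ W is the orthogonal projection of f onto W. Writing g = a_0 + a_1 x + a_2 x^2, the coefficients solve the normal equations G · a = b where
  G_{ij} = <φ_i, φ_j> and b_i = <f, φ_i>, with φ_0 = 1, φ_1 = x, φ_2 = x^2.
G =
  [2, 0, 2/3]
  [0, 2/3, 0]
  [2/3, 0, 2/5],
b = (14/3, -8/5, 26/15).
Solving gives a_0 = 2, a_1 = -12/5, a_2 = 1, so
  g(x) = x^2 - 12*x/5 + 2.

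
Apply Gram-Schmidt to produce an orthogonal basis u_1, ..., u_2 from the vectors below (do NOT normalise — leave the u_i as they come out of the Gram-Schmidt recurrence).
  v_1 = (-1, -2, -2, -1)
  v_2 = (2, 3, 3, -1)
Orthogonal basis:
  u_1 = (-1, -2, -2, -1)
  u_2 = (7/10, 2/5, 2/5, -23/10)

Apply the Gram-Schmidt recurrence
  u_1 = v_1
  u_i = v_i − Σ_{j<i} ((v_i · u_j) / (u_j · u_j)) · u_j.

Step by step this gives:
  u_1 = (-1, -2, -2, -1)
  u_2 = (7/10, 2/5, 2/5, -23/10)

Orthogonality check:
  u_2 · u_1 = 0 (should be 0)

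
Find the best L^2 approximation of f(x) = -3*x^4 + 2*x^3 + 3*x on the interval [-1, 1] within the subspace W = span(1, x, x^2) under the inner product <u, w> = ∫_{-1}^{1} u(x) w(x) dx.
g(x) = -18*x^2/7 + 21*x/5 + 9/35

The best approximation g ∈ W is the orthogonal projection of f onto W. Writing g = a_0 + a_1 x + a_2 x^2, the coefficients solve the normal equations G · a = b where
  G_{ij} = <φ_i, φ_j> and b_i = <f, φ_i>, with φ_0 = 1, φ_1 = x, φ_2 = x^2.
G =
  [2, 0, 2/3]
  [0, 2/3, 0]
  [2/3, 0, 2/5],
b = (-6/5, 14/5, -6/7).
Solving gives a_0 = 9/35, a_1 = 21/5, a_2 = -18/7, so
  g(x) = -18*x^2/7 + 21*x/5 + 9/35.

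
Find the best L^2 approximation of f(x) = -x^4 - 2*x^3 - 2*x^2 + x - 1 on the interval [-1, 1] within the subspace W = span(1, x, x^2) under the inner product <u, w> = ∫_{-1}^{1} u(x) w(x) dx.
g(x) = -20*x^2/7 - x/5 - 32/35

The best approximation g ∈ W is the orthogonal projection of f onto W. Writing g = a_0 + a_1 x + a_2 x^2, the coefficients solve the normal equations G · a = b where
  G_{ij} = <φ_i, φ_j> and b_i = <f, φ_i>, with φ_0 = 1, φ_1 = x, φ_2 = x^2.
G =
  [2, 0, 2/3]
  [0, 2/3, 0]
  [2/3, 0, 2/5],
b = (-56/15, -2/15, -184/105).
Solving gives a_0 = -32/35, a_1 = -1/5, a_2 = -20/7, so
  g(x) = -20*x^2/7 - x/5 - 32/35.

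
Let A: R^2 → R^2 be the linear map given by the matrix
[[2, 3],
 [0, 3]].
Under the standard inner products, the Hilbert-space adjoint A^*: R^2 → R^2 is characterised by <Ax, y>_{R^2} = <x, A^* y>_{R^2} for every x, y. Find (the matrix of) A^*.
A^* = A^T =
[[2, 0],
 [3, 3]]

For real matrices with standard dot products, the defining identity <Ax, y> = <x, A^* y> gives (Ax)^T y = x^T (A^*) y, i.e. x^T A^T y = x^T (A^*) y. Since this holds for all x, y, we must have A^* = A^T. Therefore
A^* =
[[2, 0],
 [3, 3]].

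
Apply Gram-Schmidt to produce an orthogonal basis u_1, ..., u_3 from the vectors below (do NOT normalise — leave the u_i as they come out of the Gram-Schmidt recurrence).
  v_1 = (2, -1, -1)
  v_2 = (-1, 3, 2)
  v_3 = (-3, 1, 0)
Orthogonal basis:
  u_1 = (2, -1, -1)
  u_2 = (4/3, 11/6, 5/6)
  u_3 = (-6/35, 18/35, -6/7)

Apply the Gram-Schmidt recurrence
  u_1 = v_1
  u_i = v_i − Σ_{j<i} ((v_i · u_j) / (u_j · u_j)) · u_j.

Step by step this gives:
  u_1 = (2, -1, -1)
  u_2 = (4/3, 11/6, 5/6)
  u_3 = (-6/35, 18/35, -6/7)

Orthogonality check:
  u_2 · u_1 = 0 (should be 0)
  u_3 · u_1 = 0 (should be 0)
  u_3 · u_2 = 0 (should be 0)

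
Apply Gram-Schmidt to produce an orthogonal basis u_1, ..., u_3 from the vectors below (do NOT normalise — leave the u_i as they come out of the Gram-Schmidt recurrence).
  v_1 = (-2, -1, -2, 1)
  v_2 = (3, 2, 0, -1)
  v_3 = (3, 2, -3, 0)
Orthogonal basis:
  u_1 = (-2, -1, -2, 1)
  u_2 = (6/5, 11/10, -9/5, -1/10)
  u_3 = (19/59, -17/59, 1/59, 23/59)

Apply the Gram-Schmidt recurrence
  u_1 = v_1
  u_i = v_i − Σ_{j<i} ((v_i · u_j) / (u_j · u_j)) · u_j.

Step by step this gives:
  u_1 = (-2, -1, -2, 1)
  u_2 = (6/5, 11/10, -9/5, -1/10)
  u_3 = (19/59, -17/59, 1/59, 23/59)

Orthogonality check:
  u_2 · u_1 = 0 (should be 0)
  u_3 · u_1 = 0 (should be 0)
  u_3 · u_2 = 0 (should be 0)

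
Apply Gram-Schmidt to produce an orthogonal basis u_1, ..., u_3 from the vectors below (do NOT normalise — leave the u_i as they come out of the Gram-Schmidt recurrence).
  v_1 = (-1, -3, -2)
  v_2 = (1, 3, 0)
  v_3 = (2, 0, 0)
Orthogonal basis:
  u_1 = (-1, -3, -2)
  u_2 = (2/7, 6/7, -10/7)
  u_3 = (9/5, -3/5, 0)

Apply the Gram-Schmidt recurrence
  u_1 = v_1
  u_i = v_i − Σ_{j<i} ((v_i · u_j) / (u_j · u_j)) · u_j.

Step by step this gives:
  u_1 = (-1, -3, -2)
  u_2 = (2/7, 6/7, -10/7)
  u_3 = (9/5, -3/5, 0)

Orthogonality check:
  u_2 · u_1 = 0 (should be 0)
  u_3 · u_1 = 0 (should be 0)
  u_3 · u_2 = 0 (should be 0)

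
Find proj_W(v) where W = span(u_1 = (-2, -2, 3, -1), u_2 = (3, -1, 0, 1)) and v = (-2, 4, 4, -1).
proj_W(v) = (-547/173, 65/173, 132/173, -197/173)

Set up U = [u_1 | ... | u_2] ∈ R^(4×2). The projector onto W = col(U) is P = U (U^T U)^(-1) U^T.
Compute U^T U =
  [18, -5]
  [-5, 11],
and U^T v = (9, -11).
Solve U^T U · c = U^T v for the coefficients: c = (44/173, -153/173). The projection is proj_W(v) = U c.
Check: (v - proj_W(v)) · u_1 = 0  (should be 0).
Check: (v - proj_W(v)) · u_2 = 0  (should be 0).
Result: proj_W(v) = (-547/173, 65/173, 132/173, -197/173).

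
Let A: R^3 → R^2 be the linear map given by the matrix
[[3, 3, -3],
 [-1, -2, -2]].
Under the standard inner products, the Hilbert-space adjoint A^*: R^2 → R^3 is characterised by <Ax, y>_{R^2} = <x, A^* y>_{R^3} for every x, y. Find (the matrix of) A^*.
A^* = A^T =
[[3, -1],
 [3, -2],
 [-3, -2]]

For real matrices with standard dot products, the defining identity <Ax, y> = <x, A^* y> gives (Ax)^T y = x^T (A^*) y, i.e. x^T A^T y = x^T (A^*) y. Since this holds for all x, y, we must have A^* = A^T. Therefore
A^* =
[[3, -1],
 [3, -2],
 [-3, -2]].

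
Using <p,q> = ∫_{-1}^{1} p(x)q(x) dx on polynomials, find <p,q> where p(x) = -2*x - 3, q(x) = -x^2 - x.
<p,q> = 10/3

Expand the product: p(x)·q(x) = 2*x^3 + 5*x^2 + 3*x.
∫_{-1}^{1} of each monomial x^k gives [2/(k+1) if k even, 0 if k odd]. Integrating term-by-term (or equivalently evaluating the antiderivative F(x) = x^4/2 + 5*x^3/3 + 3*x^2/2 at the endpoints):
  F(1) − F(−1) = 11/3 − (1/3) = 10/3.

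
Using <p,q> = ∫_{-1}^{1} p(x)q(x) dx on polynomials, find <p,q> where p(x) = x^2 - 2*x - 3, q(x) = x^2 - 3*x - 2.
<p,q> = 196/15

Expand the product: p(x)·q(x) = x^4 - 5*x^3 + x^2 + 13*x + 6.
∫_{-1}^{1} of each monomial x^k gives [2/(k+1) if k even, 0 if k odd]. Integrating term-by-term (or equivalently evaluating the antiderivative F(x) = x^5/5 - 5*x^4/4 + x^3/3 + 13*x^2/2 + 6*x at the endpoints):
  F(1) − F(−1) = 707/60 − (-77/60) = 196/15.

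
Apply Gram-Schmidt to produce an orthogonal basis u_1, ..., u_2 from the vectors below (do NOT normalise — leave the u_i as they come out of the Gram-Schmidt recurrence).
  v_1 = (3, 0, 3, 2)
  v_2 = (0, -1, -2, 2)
Orthogonal basis:
  u_1 = (3, 0, 3, 2)
  u_2 = (3/11, -1, -19/11, 24/11)

Apply the Gram-Schmidt recurrence
  u_1 = v_1
  u_i = v_i − Σ_{j<i} ((v_i · u_j) / (u_j · u_j)) · u_j.

Step by step this gives:
  u_1 = (3, 0, 3, 2)
  u_2 = (3/11, -1, -19/11, 24/11)

Orthogonality check:
  u_2 · u_1 = 0 (should be 0)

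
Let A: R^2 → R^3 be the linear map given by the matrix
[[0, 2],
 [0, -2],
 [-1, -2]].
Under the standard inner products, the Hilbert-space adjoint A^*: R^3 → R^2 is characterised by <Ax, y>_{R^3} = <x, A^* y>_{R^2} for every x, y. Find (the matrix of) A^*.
A^* = A^T =
[[0, 0, -1],
 [2, -2, -2]]

For real matrices with standard dot products, the defining identity <Ax, y> = <x, A^* y> gives (Ax)^T y = x^T (A^*) y, i.e. x^T A^T y = x^T (A^*) y. Since this holds for all x, y, we must have A^* = A^T. Therefore
A^* =
[[0, 0, -1],
 [2, -2, -2]].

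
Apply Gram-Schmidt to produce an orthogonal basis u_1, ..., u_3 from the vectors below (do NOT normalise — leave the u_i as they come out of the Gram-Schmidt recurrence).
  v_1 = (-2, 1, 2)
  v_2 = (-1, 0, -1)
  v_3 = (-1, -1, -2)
Orthogonal basis:
  u_1 = (-2, 1, 2)
  u_2 = (-1, 0, -1)
  u_3 = (-1/6, -2/3, 1/6)

Apply the Gram-Schmidt recurrence
  u_1 = v_1
  u_i = v_i − Σ_{j<i} ((v_i · u_j) / (u_j · u_j)) · u_j.

Step by step this gives:
  u_1 = (-2, 1, 2)
  u_2 = (-1, 0, -1)
  u_3 = (-1/6, -2/3, 1/6)

Orthogonality check:
  u_2 · u_1 = 0 (should be 0)
  u_3 · u_1 = 0 (should be 0)
  u_3 · u_2 = 0 (should be 0)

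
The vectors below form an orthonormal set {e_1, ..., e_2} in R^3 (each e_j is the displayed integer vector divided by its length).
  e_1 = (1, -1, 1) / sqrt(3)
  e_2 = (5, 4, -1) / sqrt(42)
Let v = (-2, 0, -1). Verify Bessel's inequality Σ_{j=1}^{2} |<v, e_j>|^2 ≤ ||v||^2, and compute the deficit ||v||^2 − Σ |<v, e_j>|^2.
Σ |<v, e_j>|^2 = 69/14; ||v||^2 = 5; deficit = 1/14

Write each e_j = u_j / sqrt(<u_j, u_j>) where u_j is the displayed integer vector. Then <v, e_j> = <v, u_j> / sqrt(<u_j, u_j>), so |<v, e_j>|^2 = <v, u_j>^2 / <u_j, u_j>.
Coefficients: <v, e_1> = -3/sqrt(3), <v, e_2> = -9/sqrt(42).
Square and sum: Σ |<v, e_j>|^2 = 69/14.
Compute ||v||^2 = v·v = 5.
Deficit = 5 − 69/14 = 1/14 ≥ 0, confirming Bessel's inequality. (The deficit equals ||v − Σ <v,e_j> e_j||^2, the squared distance from v to span{e_j}.)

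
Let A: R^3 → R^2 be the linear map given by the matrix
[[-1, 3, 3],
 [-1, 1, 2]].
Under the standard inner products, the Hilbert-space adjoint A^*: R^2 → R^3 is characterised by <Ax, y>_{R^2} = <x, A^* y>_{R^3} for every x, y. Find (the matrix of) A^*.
A^* = A^T =
[[-1, -1],
 [3, 1],
 [3, 2]]

For real matrices with standard dot products, the defining identity <Ax, y> = <x, A^* y> gives (Ax)^T y = x^T (A^*) y, i.e. x^T A^T y = x^T (A^*) y. Since this holds for all x, y, we must have A^* = A^T. Therefore
A^* =
[[-1, -1],
 [3, 1],
 [3, 2]].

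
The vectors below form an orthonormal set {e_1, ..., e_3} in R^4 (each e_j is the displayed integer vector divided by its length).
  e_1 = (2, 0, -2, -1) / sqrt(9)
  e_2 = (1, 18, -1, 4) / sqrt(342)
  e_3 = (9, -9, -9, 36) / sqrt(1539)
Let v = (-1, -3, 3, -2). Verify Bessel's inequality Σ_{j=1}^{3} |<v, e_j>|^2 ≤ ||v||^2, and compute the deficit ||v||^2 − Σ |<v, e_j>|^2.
Σ |<v, e_j>|^2 = 21; ||v||^2 = 23; deficit = 2

Write each e_j = u_j / sqrt(<u_j, u_j>) where u_j is the displayed integer vector. Then <v, e_j> = <v, u_j> / sqrt(<u_j, u_j>), so |<v, e_j>|^2 = <v, u_j>^2 / <u_j, u_j>.
Coefficients: <v, e_1> = -6/sqrt(9), <v, e_2> = -66/sqrt(342), <v, e_3> = -81/sqrt(1539).
Square and sum: Σ |<v, e_j>|^2 = 21.
Compute ||v||^2 = v·v = 23.
Deficit = 23 − 21 = 2 ≥ 0, confirming Bessel's inequality. (The deficit equals ||v − Σ <v,e_j> e_j||^2, the squared distance from v to span{e_j}.)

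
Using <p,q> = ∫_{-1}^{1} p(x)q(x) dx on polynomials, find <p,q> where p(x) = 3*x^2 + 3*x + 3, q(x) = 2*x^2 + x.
<p,q> = 42/5

Expand the product: p(x)·q(x) = 6*x^4 + 9*x^3 + 9*x^2 + 3*x.
∫_{-1}^{1} of each monomial x^k gives [2/(k+1) if k even, 0 if k odd]. Integrating term-by-term (or equivalently evaluating the antiderivative F(x) = 6*x^5/5 + 9*x^4/4 + 3*x^3 + 3*x^2/2 at the endpoints):
  F(1) − F(−1) = 159/20 − (-9/20) = 42/5.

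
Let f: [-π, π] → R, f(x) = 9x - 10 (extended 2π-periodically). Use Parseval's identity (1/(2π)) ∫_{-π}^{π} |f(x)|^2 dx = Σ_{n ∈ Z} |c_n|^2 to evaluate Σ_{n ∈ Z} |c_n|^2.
Σ |c_n|^2 = 27π^2 + 100

Expand and integrate term by term over [-π, π]:
  ∫ (9x)^2 dx = 81·(2π^3/3); ∫ 2·9·(-10)·x dx = 0 (odd integrand); ∫ (-10)^2 dx = 100·2π.
So (1/(2π)) ∫_{-π}^{π} (9x - 10)^2 dx = 81π^2/3 + 100 = 27π^2 + 100.
Parseval ⇒ Σ |c_n|^2 = 27π^2 + 100.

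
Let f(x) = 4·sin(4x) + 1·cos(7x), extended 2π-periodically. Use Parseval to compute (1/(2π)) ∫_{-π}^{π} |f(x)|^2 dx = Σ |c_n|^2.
Σ |c_n|^2 = 17/2

Expand |f|^2 and use orthogonality of {sin(nx), cos(mx)} on [-π, π]:
  ∫_{-π}^{π} sin(nx)^2 dx = π, ∫ cos(mx)^2 dx = π, and cross terms integrate to 0.
So ∫_{-π}^{π} f(x)^2 dx = 4^2 · π + 1^2 · π = (16 + 1)π.
Divide by 2π: (16 + 1)/2 = 17/2.
By Parseval, this equals Σ |c_n|^2.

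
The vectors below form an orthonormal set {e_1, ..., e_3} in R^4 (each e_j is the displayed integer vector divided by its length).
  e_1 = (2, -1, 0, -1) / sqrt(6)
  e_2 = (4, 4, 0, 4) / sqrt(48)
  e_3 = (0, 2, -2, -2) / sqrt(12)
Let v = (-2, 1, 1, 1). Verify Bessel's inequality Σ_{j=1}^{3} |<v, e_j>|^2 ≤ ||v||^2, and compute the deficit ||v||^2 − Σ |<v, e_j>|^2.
Σ |<v, e_j>|^2 = 19/3; ||v||^2 = 7; deficit = 2/3

Write each e_j = u_j / sqrt(<u_j, u_j>) where u_j is the displayed integer vector. Then <v, e_j> = <v, u_j> / sqrt(<u_j, u_j>), so |<v, e_j>|^2 = <v, u_j>^2 / <u_j, u_j>.
Coefficients: <v, e_1> = -6/sqrt(6), <v, e_2> = 0/sqrt(48), <v, e_3> = -2/sqrt(12).
Square and sum: Σ |<v, e_j>|^2 = 19/3.
Compute ||v||^2 = v·v = 7.
Deficit = 7 − 19/3 = 2/3 ≥ 0, confirming Bessel's inequality. (The deficit equals ||v − Σ <v,e_j> e_j||^2, the squared distance from v to span{e_j}.)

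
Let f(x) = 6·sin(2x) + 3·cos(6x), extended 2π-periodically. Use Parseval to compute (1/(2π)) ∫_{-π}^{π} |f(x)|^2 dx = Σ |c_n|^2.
Σ |c_n|^2 = 45/2

Expand |f|^2 and use orthogonality of {sin(nx), cos(mx)} on [-π, π]:
  ∫_{-π}^{π} sin(nx)^2 dx = π, ∫ cos(mx)^2 dx = π, and cross terms integrate to 0.
So ∫_{-π}^{π} f(x)^2 dx = 6^2 · π + 3^2 · π = (36 + 9)π.
Divide by 2π: (36 + 9)/2 = 45/2.
By Parseval, this equals Σ |c_n|^2.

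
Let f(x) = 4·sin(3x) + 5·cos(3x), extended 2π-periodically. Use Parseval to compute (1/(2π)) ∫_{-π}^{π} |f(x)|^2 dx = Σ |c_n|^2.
Σ |c_n|^2 = 41/2

Expand |f|^2 and use orthogonality of {sin(nx), cos(mx)} on [-π, π]:
  ∫_{-π}^{π} sin(nx)^2 dx = π, ∫ cos(mx)^2 dx = π, and cross terms integrate to 0.
So ∫_{-π}^{π} f(x)^2 dx = 4^2 · π + 5^2 · π = (16 + 25)π.
Divide by 2π: (16 + 25)/2 = 41/2.
By Parseval, this equals Σ |c_n|^2.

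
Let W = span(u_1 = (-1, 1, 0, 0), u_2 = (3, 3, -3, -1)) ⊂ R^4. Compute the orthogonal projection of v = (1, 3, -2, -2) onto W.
proj_W(v) = (8/7, 22/7, -15/7, -5/7)

Set up U = [u_1 | ... | u_2] ∈ R^(4×2). The projector onto W = col(U) is P = U (U^T U)^(-1) U^T.
Compute U^T U =
  [2, 0]
  [0, 28],
and U^T v = (2, 20).
Solve U^T U · c = U^T v for the coefficients: c = (1, 5/7). The projection is proj_W(v) = U c.
Check: (v - proj_W(v)) · u_1 = 0  (should be 0).
Check: (v - proj_W(v)) · u_2 = 0  (should be 0).
Result: proj_W(v) = (8/7, 22/7, -15/7, -5/7).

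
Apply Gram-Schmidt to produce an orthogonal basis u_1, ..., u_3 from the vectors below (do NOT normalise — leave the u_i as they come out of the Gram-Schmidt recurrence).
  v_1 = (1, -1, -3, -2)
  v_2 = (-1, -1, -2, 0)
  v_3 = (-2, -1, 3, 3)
Orthogonal basis:
  u_1 = (1, -1, -3, -2)
  u_2 = (-7/5, -3/5, -4/5, 4/5)
  u_3 = (7/18, -3/2, 5/9, 1/9)

Apply the Gram-Schmidt recurrence
  u_1 = v_1
  u_i = v_i − Σ_{j<i} ((v_i · u_j) / (u_j · u_j)) · u_j.

Step by step this gives:
  u_1 = (1, -1, -3, -2)
  u_2 = (-7/5, -3/5, -4/5, 4/5)
  u_3 = (7/18, -3/2, 5/9, 1/9)

Orthogonality check:
  u_2 · u_1 = 0 (should be 0)
  u_3 · u_1 = 0 (should be 0)
  u_3 · u_2 = 0 (should be 0)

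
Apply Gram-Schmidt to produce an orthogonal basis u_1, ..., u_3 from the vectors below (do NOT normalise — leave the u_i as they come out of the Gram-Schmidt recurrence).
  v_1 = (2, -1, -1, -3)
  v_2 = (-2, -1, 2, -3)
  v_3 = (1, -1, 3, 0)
Orthogonal basis:
  u_1 = (2, -1, -1, -3)
  u_2 = (-38/15, -11/15, 34/15, -11/5)
  u_3 = (222/127, -199/254, 296/127, 165/254)

Apply the Gram-Schmidt recurrence
  u_1 = v_1
  u_i = v_i − Σ_{j<i} ((v_i · u_j) / (u_j · u_j)) · u_j.

Step by step this gives:
  u_1 = (2, -1, -1, -3)
  u_2 = (-38/15, -11/15, 34/15, -11/5)
  u_3 = (222/127, -199/254, 296/127, 165/254)

Orthogonality check:
  u_2 · u_1 = 0 (should be 0)
  u_3 · u_1 = 0 (should be 0)
  u_3 · u_2 = 0 (should be 0)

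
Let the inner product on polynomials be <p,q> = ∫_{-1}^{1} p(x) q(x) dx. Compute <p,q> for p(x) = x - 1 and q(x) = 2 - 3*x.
<p,q> = -6

Expand the product: p(x)·q(x) = -3*x^2 + 5*x - 2.
∫_{-1}^{1} of each monomial x^k gives [2/(k+1) if k even, 0 if k odd]. Integrating term-by-term (or equivalently evaluating the antiderivative F(x) = -x^3 + 5*x^2/2 - 2*x at the endpoints):
  F(1) − F(−1) = -1/2 − (11/2) = -6.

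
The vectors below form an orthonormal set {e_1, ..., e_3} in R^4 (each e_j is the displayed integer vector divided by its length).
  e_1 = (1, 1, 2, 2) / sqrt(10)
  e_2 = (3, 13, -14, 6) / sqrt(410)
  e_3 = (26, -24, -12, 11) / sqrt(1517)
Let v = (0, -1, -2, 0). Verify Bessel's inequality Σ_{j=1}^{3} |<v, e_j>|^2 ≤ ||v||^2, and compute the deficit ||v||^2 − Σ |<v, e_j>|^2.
Σ |<v, e_j>|^2 = 169/37; ||v||^2 = 5; deficit = 16/37

Write each e_j = u_j / sqrt(<u_j, u_j>) where u_j is the displayed integer vector. Then <v, e_j> = <v, u_j> / sqrt(<u_j, u_j>), so |<v, e_j>|^2 = <v, u_j>^2 / <u_j, u_j>.
Coefficients: <v, e_1> = -5/sqrt(10), <v, e_2> = 15/sqrt(410), <v, e_3> = 48/sqrt(1517).
Square and sum: Σ |<v, e_j>|^2 = 169/37.
Compute ||v||^2 = v·v = 5.
Deficit = 5 − 169/37 = 16/37 ≥ 0, confirming Bessel's inequality. (The deficit equals ||v − Σ <v,e_j> e_j||^2, the squared distance from v to span{e_j}.)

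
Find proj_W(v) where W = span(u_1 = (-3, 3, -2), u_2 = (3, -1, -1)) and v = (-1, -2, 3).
proj_W(v) = (-117/142, -239/142, 228/71)

Set up U = [u_1 | ... | u_2] ∈ R^(3×2). The projector onto W = col(U) is P = U (U^T U)^(-1) U^T.
Compute U^T U =
  [22, -10]
  [-10, 11],
and U^T v = (-9, -4).
Solve U^T U · c = U^T v for the coefficients: c = (-139/142, -89/71). The projection is proj_W(v) = U c.
Check: (v - proj_W(v)) · u_1 = 0  (should be 0).
Check: (v - proj_W(v)) · u_2 = 0  (should be 0).
Result: proj_W(v) = (-117/142, -239/142, 228/71).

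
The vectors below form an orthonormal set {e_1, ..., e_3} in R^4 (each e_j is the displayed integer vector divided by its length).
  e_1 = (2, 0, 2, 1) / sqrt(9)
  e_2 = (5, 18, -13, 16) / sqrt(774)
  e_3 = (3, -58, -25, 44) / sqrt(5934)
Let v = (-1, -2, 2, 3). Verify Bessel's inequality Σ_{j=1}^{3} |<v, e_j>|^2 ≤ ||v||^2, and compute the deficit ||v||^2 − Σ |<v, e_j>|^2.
Σ |<v, e_j>|^2 = 222/23; ||v||^2 = 18; deficit = 192/23

Write each e_j = u_j / sqrt(<u_j, u_j>) where u_j is the displayed integer vector. Then <v, e_j> = <v, u_j> / sqrt(<u_j, u_j>), so |<v, e_j>|^2 = <v, u_j>^2 / <u_j, u_j>.
Coefficients: <v, e_1> = 5/sqrt(9), <v, e_2> = -19/sqrt(774), <v, e_3> = 195/sqrt(5934).
Square and sum: Σ |<v, e_j>|^2 = 222/23.
Compute ||v||^2 = v·v = 18.
Deficit = 18 − 222/23 = 192/23 ≥ 0, confirming Bessel's inequality. (The deficit equals ||v − Σ <v,e_j> e_j||^2, the squared distance from v to span{e_j}.)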